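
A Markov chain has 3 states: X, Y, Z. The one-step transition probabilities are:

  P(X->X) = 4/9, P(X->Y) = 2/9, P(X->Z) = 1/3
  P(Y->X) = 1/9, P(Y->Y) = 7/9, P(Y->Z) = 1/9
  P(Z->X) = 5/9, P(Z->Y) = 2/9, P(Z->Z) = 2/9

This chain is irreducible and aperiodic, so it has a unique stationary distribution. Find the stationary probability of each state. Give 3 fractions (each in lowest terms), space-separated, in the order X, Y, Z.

The stationary distribution satisfies pi = pi * P, i.e.:
  pi_X = 4/9*pi_X + 1/9*pi_Y + 5/9*pi_Z
  pi_Y = 2/9*pi_X + 7/9*pi_Y + 2/9*pi_Z
  pi_Z = 1/3*pi_X + 1/9*pi_Y + 2/9*pi_Z
with normalization: pi_X + pi_Y + pi_Z = 1.

Using the first 2 balance equations plus normalization, the linear system A*pi = b is:
  [-5/9, 1/9, 5/9] . pi = 0
  [2/9, -2/9, 2/9] . pi = 0
  [1, 1, 1] . pi = 1

Solving yields:
  pi_X = 3/10
  pi_Y = 1/2
  pi_Z = 1/5

Verification (pi * P):
  3/10*4/9 + 1/2*1/9 + 1/5*5/9 = 3/10 = pi_X  (ok)
  3/10*2/9 + 1/2*7/9 + 1/5*2/9 = 1/2 = pi_Y  (ok)
  3/10*1/3 + 1/2*1/9 + 1/5*2/9 = 1/5 = pi_Z  (ok)

Answer: 3/10 1/2 1/5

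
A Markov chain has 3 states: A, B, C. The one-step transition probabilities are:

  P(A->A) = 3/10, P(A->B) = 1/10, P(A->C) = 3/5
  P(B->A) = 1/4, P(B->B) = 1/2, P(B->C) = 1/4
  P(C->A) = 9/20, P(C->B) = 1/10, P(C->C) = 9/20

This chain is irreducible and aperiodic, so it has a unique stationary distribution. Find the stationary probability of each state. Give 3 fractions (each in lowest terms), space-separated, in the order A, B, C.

The stationary distribution satisfies pi = pi * P, i.e.:
  pi_A = 3/10*pi_A + 1/4*pi_B + 9/20*pi_C
  pi_B = 1/10*pi_A + 1/2*pi_B + 1/10*pi_C
  pi_C = 3/5*pi_A + 1/4*pi_B + 9/20*pi_C
with normalization: pi_A + pi_B + pi_C = 1.

Using the first 2 balance equations plus normalization, the linear system A*pi = b is:
  [-7/10, 1/4, 9/20] . pi = 0
  [1/10, -1/2, 1/10] . pi = 0
  [1, 1, 1] . pi = 1

Solving yields:
  pi_A = 25/69
  pi_B = 1/6
  pi_C = 65/138

Verification (pi * P):
  25/69*3/10 + 1/6*1/4 + 65/138*9/20 = 25/69 = pi_A  (ok)
  25/69*1/10 + 1/6*1/2 + 65/138*1/10 = 1/6 = pi_B  (ok)
  25/69*3/5 + 1/6*1/4 + 65/138*9/20 = 65/138 = pi_C  (ok)

Answer: 25/69 1/6 65/138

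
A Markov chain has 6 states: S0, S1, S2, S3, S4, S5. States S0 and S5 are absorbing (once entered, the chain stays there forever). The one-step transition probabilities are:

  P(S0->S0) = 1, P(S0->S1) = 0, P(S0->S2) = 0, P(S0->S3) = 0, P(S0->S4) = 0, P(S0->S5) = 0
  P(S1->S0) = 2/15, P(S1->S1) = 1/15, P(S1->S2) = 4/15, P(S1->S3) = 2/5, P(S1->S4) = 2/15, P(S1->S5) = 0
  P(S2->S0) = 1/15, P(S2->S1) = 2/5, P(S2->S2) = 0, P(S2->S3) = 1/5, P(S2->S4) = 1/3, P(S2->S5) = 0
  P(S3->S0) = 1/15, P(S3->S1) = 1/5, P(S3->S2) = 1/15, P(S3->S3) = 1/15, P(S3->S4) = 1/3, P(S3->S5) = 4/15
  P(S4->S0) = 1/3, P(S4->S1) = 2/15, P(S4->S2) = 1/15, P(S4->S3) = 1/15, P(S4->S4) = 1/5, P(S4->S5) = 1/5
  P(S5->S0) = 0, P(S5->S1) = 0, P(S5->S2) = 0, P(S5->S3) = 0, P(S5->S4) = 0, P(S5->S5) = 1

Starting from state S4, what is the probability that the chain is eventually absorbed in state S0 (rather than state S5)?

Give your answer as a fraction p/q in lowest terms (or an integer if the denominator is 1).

Let a_i = P(absorbed in S0 | start in state i).
Boundary conditions: a_S0 = 1, a_S5 = 0.
For each transient state i, a_i = sum_j P(i->j) * a_j:
  a_S1 = 2/15*a_S0 + 1/15*a_S1 + 4/15*a_S2 + 2/5*a_S3 + 2/15*a_S4 + 0*a_S5
  a_S2 = 1/15*a_S0 + 2/5*a_S1 + 0*a_S2 + 1/5*a_S3 + 1/3*a_S4 + 0*a_S5
  a_S3 = 1/15*a_S0 + 1/5*a_S1 + 1/15*a_S2 + 1/15*a_S3 + 1/3*a_S4 + 4/15*a_S5
  a_S4 = 1/3*a_S0 + 2/15*a_S1 + 1/15*a_S2 + 1/15*a_S3 + 1/5*a_S4 + 1/5*a_S5

Substituting a_S0 = 1 and a_S5 = 0, rearrange to (I - Q) a = r where r[i] = P(i -> S0):
  [14/15, -4/15, -2/5, -2/15] . (a_S1, a_S2, a_S3, a_S4) = 2/15
  [-2/5, 1, -1/5, -1/3] . (a_S1, a_S2, a_S3, a_S4) = 1/15
  [-1/5, -1/15, 14/15, -1/3] . (a_S1, a_S2, a_S3, a_S4) = 1/15
  [-2/15, -1/15, -1/15, 4/5] . (a_S1, a_S2, a_S3, a_S4) = 1/3

Solving yields:
  a_S1 = 6421/10772
  a_S2 = 6441/10772
  a_S3 = 4929/10772
  a_S4 = 3253/5386

Starting state is S4, so the absorption probability is a_S4 = 3253/5386.

Answer: 3253/5386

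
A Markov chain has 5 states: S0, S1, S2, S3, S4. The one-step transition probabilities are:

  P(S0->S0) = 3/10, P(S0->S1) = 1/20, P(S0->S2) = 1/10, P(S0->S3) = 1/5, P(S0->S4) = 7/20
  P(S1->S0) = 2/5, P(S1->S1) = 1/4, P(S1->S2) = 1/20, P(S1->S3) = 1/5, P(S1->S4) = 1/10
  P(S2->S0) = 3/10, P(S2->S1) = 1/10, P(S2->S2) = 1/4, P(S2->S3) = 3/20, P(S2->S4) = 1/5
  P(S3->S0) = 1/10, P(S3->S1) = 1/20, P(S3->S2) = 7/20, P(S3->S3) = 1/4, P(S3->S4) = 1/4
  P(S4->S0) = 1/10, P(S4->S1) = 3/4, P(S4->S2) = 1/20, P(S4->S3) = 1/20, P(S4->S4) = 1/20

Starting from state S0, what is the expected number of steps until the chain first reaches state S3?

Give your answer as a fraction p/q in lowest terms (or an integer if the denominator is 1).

Answer: 27310/4477

Derivation:
Let h_i = expected steps to first reach S3 from state i.
Boundary: h_S3 = 0.
First-step equations for the other states:
  h_S0 = 1 + 3/10*h_S0 + 1/20*h_S1 + 1/10*h_S2 + 1/5*h_S3 + 7/20*h_S4
  h_S1 = 1 + 2/5*h_S0 + 1/4*h_S1 + 1/20*h_S2 + 1/5*h_S3 + 1/10*h_S4
  h_S2 = 1 + 3/10*h_S0 + 1/10*h_S1 + 1/4*h_S2 + 3/20*h_S3 + 1/5*h_S4
  h_S4 = 1 + 1/10*h_S0 + 3/4*h_S1 + 1/20*h_S2 + 1/20*h_S3 + 1/20*h_S4

Substituting h_S3 = 0 and rearranging gives the linear system (I - Q) h = 1:
  [7/10, -1/20, -1/10, -7/20] . (h_S0, h_S1, h_S2, h_S4) = 1
  [-2/5, 3/4, -1/20, -1/10] . (h_S0, h_S1, h_S2, h_S4) = 1
  [-3/10, -1/10, 3/4, -1/5] . (h_S0, h_S1, h_S2, h_S4) = 1
  [-1/10, -3/4, -1/20, 19/20] . (h_S0, h_S1, h_S2, h_S4) = 1

Solving yields:
  h_S0 = 27310/4477
  h_S1 = 26420/4477
  h_S2 = 28400/4477
  h_S4 = 29940/4477

Starting state is S0, so the expected hitting time is h_S0 = 27310/4477.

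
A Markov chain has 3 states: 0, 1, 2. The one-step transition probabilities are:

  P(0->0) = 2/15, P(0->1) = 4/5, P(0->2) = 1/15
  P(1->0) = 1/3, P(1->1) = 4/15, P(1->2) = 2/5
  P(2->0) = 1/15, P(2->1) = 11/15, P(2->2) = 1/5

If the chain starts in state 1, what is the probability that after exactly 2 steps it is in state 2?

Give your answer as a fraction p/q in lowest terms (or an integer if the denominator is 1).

Computing P^2 by repeated multiplication:
P^1 =
  0: [2/15, 4/5, 1/15]
  1: [1/3, 4/15, 2/5]
  2: [1/15, 11/15, 1/5]
P^2 =
  0: [13/45, 83/225, 77/225]
  1: [4/25, 142/225, 47/225]
  2: [4/15, 89/225, 76/225]

(P^2)[1 -> 2] = 47/225

Answer: 47/225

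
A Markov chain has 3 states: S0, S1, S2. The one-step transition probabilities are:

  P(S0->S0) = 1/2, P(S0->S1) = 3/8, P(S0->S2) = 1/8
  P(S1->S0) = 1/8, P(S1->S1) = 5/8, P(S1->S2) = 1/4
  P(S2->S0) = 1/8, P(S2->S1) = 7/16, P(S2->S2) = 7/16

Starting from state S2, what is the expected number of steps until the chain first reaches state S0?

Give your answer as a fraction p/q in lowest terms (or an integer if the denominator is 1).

Answer: 8

Derivation:
Let h_i = expected steps to first reach S0 from state i.
Boundary: h_S0 = 0.
First-step equations for the other states:
  h_S1 = 1 + 1/8*h_S0 + 5/8*h_S1 + 1/4*h_S2
  h_S2 = 1 + 1/8*h_S0 + 7/16*h_S1 + 7/16*h_S2

Substituting h_S0 = 0 and rearranging gives the linear system (I - Q) h = 1:
  [3/8, -1/4] . (h_S1, h_S2) = 1
  [-7/16, 9/16] . (h_S1, h_S2) = 1

Solving yields:
  h_S1 = 8
  h_S2 = 8

Starting state is S2, so the expected hitting time is h_S2 = 8.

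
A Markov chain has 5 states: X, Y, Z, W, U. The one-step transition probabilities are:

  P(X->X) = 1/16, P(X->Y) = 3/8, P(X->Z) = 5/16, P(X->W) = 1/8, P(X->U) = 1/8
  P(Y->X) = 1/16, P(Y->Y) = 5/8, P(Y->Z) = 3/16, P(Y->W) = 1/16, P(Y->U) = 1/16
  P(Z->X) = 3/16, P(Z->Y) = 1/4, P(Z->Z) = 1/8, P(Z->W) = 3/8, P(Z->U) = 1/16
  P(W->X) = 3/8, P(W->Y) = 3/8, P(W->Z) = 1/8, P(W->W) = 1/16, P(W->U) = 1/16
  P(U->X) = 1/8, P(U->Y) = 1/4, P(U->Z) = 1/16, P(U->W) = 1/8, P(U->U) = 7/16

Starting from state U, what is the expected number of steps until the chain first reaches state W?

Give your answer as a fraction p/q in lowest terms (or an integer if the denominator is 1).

Answer: 20288/2763

Derivation:
Let h_i = expected steps to first reach W from state i.
Boundary: h_W = 0.
First-step equations for the other states:
  h_X = 1 + 1/16*h_X + 3/8*h_Y + 5/16*h_Z + 1/8*h_W + 1/8*h_U
  h_Y = 1 + 1/16*h_X + 5/8*h_Y + 3/16*h_Z + 1/16*h_W + 1/16*h_U
  h_Z = 1 + 3/16*h_X + 1/4*h_Y + 1/8*h_Z + 3/8*h_W + 1/16*h_U
  h_U = 1 + 1/8*h_X + 1/4*h_Y + 1/16*h_Z + 1/8*h_W + 7/16*h_U

Substituting h_W = 0 and rearranging gives the linear system (I - Q) h = 1:
  [15/16, -3/8, -5/16, -1/8] . (h_X, h_Y, h_Z, h_U) = 1
  [-1/16, 3/8, -3/16, -1/16] . (h_X, h_Y, h_Z, h_U) = 1
  [-3/16, -1/4, 7/8, -1/16] . (h_X, h_Y, h_Z, h_U) = 1
  [-1/8, -1/4, -1/16, 9/16] . (h_X, h_Y, h_Z, h_U) = 1

Solving yields:
  h_X = 19120/2763
  h_Y = 7112/921
  h_Z = 14800/2763
  h_U = 20288/2763

Starting state is U, so the expected hitting time is h_U = 20288/2763.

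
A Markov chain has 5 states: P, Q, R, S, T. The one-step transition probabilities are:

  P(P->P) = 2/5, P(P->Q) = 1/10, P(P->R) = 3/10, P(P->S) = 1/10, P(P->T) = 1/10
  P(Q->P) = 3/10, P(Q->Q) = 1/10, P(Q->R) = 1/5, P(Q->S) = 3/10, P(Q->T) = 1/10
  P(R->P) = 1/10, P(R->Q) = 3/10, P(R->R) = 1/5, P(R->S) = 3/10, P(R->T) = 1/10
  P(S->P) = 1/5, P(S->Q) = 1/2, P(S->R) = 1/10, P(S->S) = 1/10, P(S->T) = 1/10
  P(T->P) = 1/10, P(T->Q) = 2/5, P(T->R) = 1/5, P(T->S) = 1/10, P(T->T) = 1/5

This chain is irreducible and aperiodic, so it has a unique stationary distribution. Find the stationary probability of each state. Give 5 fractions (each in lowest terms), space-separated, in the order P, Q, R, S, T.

The stationary distribution satisfies pi = pi * P, i.e.:
  pi_P = 2/5*pi_P + 3/10*pi_Q + 1/10*pi_R + 1/5*pi_S + 1/10*pi_T
  pi_Q = 1/10*pi_P + 1/10*pi_Q + 3/10*pi_R + 1/2*pi_S + 2/5*pi_T
  pi_R = 3/10*pi_P + 1/5*pi_Q + 1/5*pi_R + 1/10*pi_S + 1/5*pi_T
  pi_S = 1/10*pi_P + 3/10*pi_Q + 3/10*pi_R + 1/10*pi_S + 1/10*pi_T
  pi_T = 1/10*pi_P + 1/10*pi_Q + 1/10*pi_R + 1/10*pi_S + 1/5*pi_T
with normalization: pi_P + pi_Q + pi_R + pi_S + pi_T = 1.

Using the first 4 balance equations plus normalization, the linear system A*pi = b is:
  [-3/5, 3/10, 1/10, 1/5, 1/10] . pi = 0
  [1/10, -9/10, 3/10, 1/2, 2/5] . pi = 0
  [3/10, 1/5, -4/5, 1/10, 1/5] . pi = 0
  [1/10, 3/10, 3/10, -9/10, 1/10] . pi = 0
  [1, 1, 1, 1, 1] . pi = 1

Solving yields:
  pi_P = 37/153
  pi_Q = 307/1224
  pi_R = 251/1224
  pi_S = 13/68
  pi_T = 1/9

Verification (pi * P):
  37/153*2/5 + 307/1224*3/10 + 251/1224*1/10 + 13/68*1/5 + 1/9*1/10 = 37/153 = pi_P  (ok)
  37/153*1/10 + 307/1224*1/10 + 251/1224*3/10 + 13/68*1/2 + 1/9*2/5 = 307/1224 = pi_Q  (ok)
  37/153*3/10 + 307/1224*1/5 + 251/1224*1/5 + 13/68*1/10 + 1/9*1/5 = 251/1224 = pi_R  (ok)
  37/153*1/10 + 307/1224*3/10 + 251/1224*3/10 + 13/68*1/10 + 1/9*1/10 = 13/68 = pi_S  (ok)
  37/153*1/10 + 307/1224*1/10 + 251/1224*1/10 + 13/68*1/10 + 1/9*1/5 = 1/9 = pi_T  (ok)

Answer: 37/153 307/1224 251/1224 13/68 1/9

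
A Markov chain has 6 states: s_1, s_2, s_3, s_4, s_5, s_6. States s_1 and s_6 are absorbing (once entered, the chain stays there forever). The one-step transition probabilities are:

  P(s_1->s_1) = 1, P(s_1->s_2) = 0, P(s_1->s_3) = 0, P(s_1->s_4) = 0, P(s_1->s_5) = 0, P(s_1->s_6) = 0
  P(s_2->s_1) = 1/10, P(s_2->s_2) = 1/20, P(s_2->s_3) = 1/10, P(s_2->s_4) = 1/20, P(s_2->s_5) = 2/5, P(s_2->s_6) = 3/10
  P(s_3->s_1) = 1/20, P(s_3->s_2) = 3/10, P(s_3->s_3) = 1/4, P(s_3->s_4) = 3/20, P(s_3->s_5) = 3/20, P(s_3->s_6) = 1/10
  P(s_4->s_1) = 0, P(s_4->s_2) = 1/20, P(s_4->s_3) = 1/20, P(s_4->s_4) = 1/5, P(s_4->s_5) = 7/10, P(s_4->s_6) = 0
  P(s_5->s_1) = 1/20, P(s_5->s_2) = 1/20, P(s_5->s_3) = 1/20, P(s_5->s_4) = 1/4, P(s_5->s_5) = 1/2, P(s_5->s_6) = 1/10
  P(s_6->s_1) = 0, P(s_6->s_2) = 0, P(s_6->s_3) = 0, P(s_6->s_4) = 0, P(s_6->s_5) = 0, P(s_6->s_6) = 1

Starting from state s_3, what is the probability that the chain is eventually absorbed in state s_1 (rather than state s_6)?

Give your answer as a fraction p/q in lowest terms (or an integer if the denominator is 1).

Answer: 1817/5901

Derivation:
Let a_i = P(absorbed in s_1 | start in state i).
Boundary conditions: a_s_1 = 1, a_s_6 = 0.
For each transient state i, a_i = sum_j P(i->j) * a_j:
  a_s_2 = 1/10*a_s_1 + 1/20*a_s_2 + 1/10*a_s_3 + 1/20*a_s_4 + 2/5*a_s_5 + 3/10*a_s_6
  a_s_3 = 1/20*a_s_1 + 3/10*a_s_2 + 1/4*a_s_3 + 3/20*a_s_4 + 3/20*a_s_5 + 1/10*a_s_6
  a_s_4 = 0*a_s_1 + 1/20*a_s_2 + 1/20*a_s_3 + 1/5*a_s_4 + 7/10*a_s_5 + 0*a_s_6
  a_s_5 = 1/20*a_s_1 + 1/20*a_s_2 + 1/20*a_s_3 + 1/4*a_s_4 + 1/2*a_s_5 + 1/10*a_s_6

Substituting a_s_1 = 1 and a_s_6 = 0, rearrange to (I - Q) a = r where r[i] = P(i -> s_1):
  [19/20, -1/10, -1/20, -2/5] . (a_s_2, a_s_3, a_s_4, a_s_5) = 1/10
  [-3/10, 3/4, -3/20, -3/20] . (a_s_2, a_s_3, a_s_4, a_s_5) = 1/20
  [-1/20, -1/20, 4/5, -7/10] . (a_s_2, a_s_3, a_s_4, a_s_5) = 0
  [-1/20, -1/20, -1/4, 1/2] . (a_s_2, a_s_3, a_s_4, a_s_5) = 1/20

Solving yields:
  a_s_2 = 1697/5901
  a_s_3 = 1817/5901
  a_s_4 = 265/843
  a_s_5 = 89/281

Starting state is s_3, so the absorption probability is a_s_3 = 1817/5901.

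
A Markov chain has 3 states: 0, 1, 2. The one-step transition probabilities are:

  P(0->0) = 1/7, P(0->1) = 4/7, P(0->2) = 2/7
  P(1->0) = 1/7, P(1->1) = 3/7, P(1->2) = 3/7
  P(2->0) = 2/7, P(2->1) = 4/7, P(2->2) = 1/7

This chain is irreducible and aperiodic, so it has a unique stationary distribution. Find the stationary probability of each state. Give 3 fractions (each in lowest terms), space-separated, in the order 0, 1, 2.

Answer: 3/16 1/2 5/16

Derivation:
The stationary distribution satisfies pi = pi * P, i.e.:
  pi_0 = 1/7*pi_0 + 1/7*pi_1 + 2/7*pi_2
  pi_1 = 4/7*pi_0 + 3/7*pi_1 + 4/7*pi_2
  pi_2 = 2/7*pi_0 + 3/7*pi_1 + 1/7*pi_2
with normalization: pi_0 + pi_1 + pi_2 = 1.

Using the first 2 balance equations plus normalization, the linear system A*pi = b is:
  [-6/7, 1/7, 2/7] . pi = 0
  [4/7, -4/7, 4/7] . pi = 0
  [1, 1, 1] . pi = 1

Solving yields:
  pi_0 = 3/16
  pi_1 = 1/2
  pi_2 = 5/16

Verification (pi * P):
  3/16*1/7 + 1/2*1/7 + 5/16*2/7 = 3/16 = pi_0  (ok)
  3/16*4/7 + 1/2*3/7 + 5/16*4/7 = 1/2 = pi_1  (ok)
  3/16*2/7 + 1/2*3/7 + 5/16*1/7 = 5/16 = pi_2  (ok)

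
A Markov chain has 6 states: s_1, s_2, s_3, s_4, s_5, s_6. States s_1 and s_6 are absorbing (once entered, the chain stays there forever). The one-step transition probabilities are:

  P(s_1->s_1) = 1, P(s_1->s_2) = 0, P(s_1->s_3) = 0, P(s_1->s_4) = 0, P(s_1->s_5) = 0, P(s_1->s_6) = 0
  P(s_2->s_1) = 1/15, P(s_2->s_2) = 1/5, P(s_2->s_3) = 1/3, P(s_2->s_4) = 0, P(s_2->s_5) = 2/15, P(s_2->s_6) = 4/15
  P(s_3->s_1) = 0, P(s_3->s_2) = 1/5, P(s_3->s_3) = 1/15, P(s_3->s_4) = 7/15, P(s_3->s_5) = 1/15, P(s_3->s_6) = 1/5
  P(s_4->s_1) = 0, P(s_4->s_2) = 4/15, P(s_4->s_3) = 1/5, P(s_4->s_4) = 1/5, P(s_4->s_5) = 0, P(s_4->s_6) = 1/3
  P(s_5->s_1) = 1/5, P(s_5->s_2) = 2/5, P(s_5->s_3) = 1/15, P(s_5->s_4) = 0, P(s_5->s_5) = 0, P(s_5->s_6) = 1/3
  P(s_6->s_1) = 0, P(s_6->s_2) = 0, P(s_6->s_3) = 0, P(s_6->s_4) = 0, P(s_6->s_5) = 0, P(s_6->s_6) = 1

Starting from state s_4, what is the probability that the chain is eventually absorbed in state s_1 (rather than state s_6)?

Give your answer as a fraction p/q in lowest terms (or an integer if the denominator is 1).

Let a_i = P(absorbed in s_1 | start in state i).
Boundary conditions: a_s_1 = 1, a_s_6 = 0.
For each transient state i, a_i = sum_j P(i->j) * a_j:
  a_s_2 = 1/15*a_s_1 + 1/5*a_s_2 + 1/3*a_s_3 + 0*a_s_4 + 2/15*a_s_5 + 4/15*a_s_6
  a_s_3 = 0*a_s_1 + 1/5*a_s_2 + 1/15*a_s_3 + 7/15*a_s_4 + 1/15*a_s_5 + 1/5*a_s_6
  a_s_4 = 0*a_s_1 + 4/15*a_s_2 + 1/5*a_s_3 + 1/5*a_s_4 + 0*a_s_5 + 1/3*a_s_6
  a_s_5 = 1/5*a_s_1 + 2/5*a_s_2 + 1/15*a_s_3 + 0*a_s_4 + 0*a_s_5 + 1/3*a_s_6

Substituting a_s_1 = 1 and a_s_6 = 0, rearrange to (I - Q) a = r where r[i] = P(i -> s_1):
  [4/5, -1/3, 0, -2/15] . (a_s_2, a_s_3, a_s_4, a_s_5) = 1/15
  [-1/5, 14/15, -7/15, -1/15] . (a_s_2, a_s_3, a_s_4, a_s_5) = 0
  [-4/15, -1/5, 4/5, 0] . (a_s_2, a_s_3, a_s_4, a_s_5) = 0
  [-2/5, -1/15, 0, 1] . (a_s_2, a_s_3, a_s_4, a_s_5) = 1/5

Solving yields:
  a_s_2 = 465/2752
  a_s_3 = 33/344
  a_s_4 = 221/2752
  a_s_5 = 377/1376

Starting state is s_4, so the absorption probability is a_s_4 = 221/2752.

Answer: 221/2752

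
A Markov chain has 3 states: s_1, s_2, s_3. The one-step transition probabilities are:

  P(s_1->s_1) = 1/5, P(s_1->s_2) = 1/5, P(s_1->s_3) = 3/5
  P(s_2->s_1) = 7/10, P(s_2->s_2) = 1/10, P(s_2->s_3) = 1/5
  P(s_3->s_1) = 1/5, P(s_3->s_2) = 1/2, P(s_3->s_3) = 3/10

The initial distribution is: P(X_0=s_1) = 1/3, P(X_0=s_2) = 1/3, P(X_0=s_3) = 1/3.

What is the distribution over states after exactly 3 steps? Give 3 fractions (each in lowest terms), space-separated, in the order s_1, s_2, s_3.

Answer: 41/120 43/150 223/600

Derivation:
Propagating the distribution step by step (d_{t+1} = d_t * P):
d_0 = (s_1=1/3, s_2=1/3, s_3=1/3)
  d_1[s_1] = 1/3*1/5 + 1/3*7/10 + 1/3*1/5 = 11/30
  d_1[s_2] = 1/3*1/5 + 1/3*1/10 + 1/3*1/2 = 4/15
  d_1[s_3] = 1/3*3/5 + 1/3*1/5 + 1/3*3/10 = 11/30
d_1 = (s_1=11/30, s_2=4/15, s_3=11/30)
  d_2[s_1] = 11/30*1/5 + 4/15*7/10 + 11/30*1/5 = 1/3
  d_2[s_2] = 11/30*1/5 + 4/15*1/10 + 11/30*1/2 = 17/60
  d_2[s_3] = 11/30*3/5 + 4/15*1/5 + 11/30*3/10 = 23/60
d_2 = (s_1=1/3, s_2=17/60, s_3=23/60)
  d_3[s_1] = 1/3*1/5 + 17/60*7/10 + 23/60*1/5 = 41/120
  d_3[s_2] = 1/3*1/5 + 17/60*1/10 + 23/60*1/2 = 43/150
  d_3[s_3] = 1/3*3/5 + 17/60*1/5 + 23/60*3/10 = 223/600
d_3 = (s_1=41/120, s_2=43/150, s_3=223/600)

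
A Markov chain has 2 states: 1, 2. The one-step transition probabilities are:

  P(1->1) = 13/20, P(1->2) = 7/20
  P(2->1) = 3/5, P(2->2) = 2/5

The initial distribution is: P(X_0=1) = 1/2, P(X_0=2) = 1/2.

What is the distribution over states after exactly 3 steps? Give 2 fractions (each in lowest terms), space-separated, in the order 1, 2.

Answer: 2021/3200 1179/3200

Derivation:
Propagating the distribution step by step (d_{t+1} = d_t * P):
d_0 = (1=1/2, 2=1/2)
  d_1[1] = 1/2*13/20 + 1/2*3/5 = 5/8
  d_1[2] = 1/2*7/20 + 1/2*2/5 = 3/8
d_1 = (1=5/8, 2=3/8)
  d_2[1] = 5/8*13/20 + 3/8*3/5 = 101/160
  d_2[2] = 5/8*7/20 + 3/8*2/5 = 59/160
d_2 = (1=101/160, 2=59/160)
  d_3[1] = 101/160*13/20 + 59/160*3/5 = 2021/3200
  d_3[2] = 101/160*7/20 + 59/160*2/5 = 1179/3200
d_3 = (1=2021/3200, 2=1179/3200)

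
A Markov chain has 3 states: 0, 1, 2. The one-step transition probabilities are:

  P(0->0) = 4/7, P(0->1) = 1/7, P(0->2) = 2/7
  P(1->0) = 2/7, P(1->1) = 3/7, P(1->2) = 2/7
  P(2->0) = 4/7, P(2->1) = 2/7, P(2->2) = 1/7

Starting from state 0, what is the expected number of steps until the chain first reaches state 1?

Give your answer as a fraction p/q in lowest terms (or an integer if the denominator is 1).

Answer: 28/5

Derivation:
Let h_i = expected steps to first reach 1 from state i.
Boundary: h_1 = 0.
First-step equations for the other states:
  h_0 = 1 + 4/7*h_0 + 1/7*h_1 + 2/7*h_2
  h_2 = 1 + 4/7*h_0 + 2/7*h_1 + 1/7*h_2

Substituting h_1 = 0 and rearranging gives the linear system (I - Q) h = 1:
  [3/7, -2/7] . (h_0, h_2) = 1
  [-4/7, 6/7] . (h_0, h_2) = 1

Solving yields:
  h_0 = 28/5
  h_2 = 49/10

Starting state is 0, so the expected hitting time is h_0 = 28/5.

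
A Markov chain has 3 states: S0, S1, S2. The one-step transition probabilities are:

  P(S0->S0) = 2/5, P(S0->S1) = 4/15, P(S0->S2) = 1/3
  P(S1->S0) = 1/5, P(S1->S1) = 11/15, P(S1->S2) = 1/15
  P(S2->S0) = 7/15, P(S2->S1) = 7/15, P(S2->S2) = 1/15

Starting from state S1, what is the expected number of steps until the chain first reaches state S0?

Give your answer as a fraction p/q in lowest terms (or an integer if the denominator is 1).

Let h_i = expected steps to first reach S0 from state i.
Boundary: h_S0 = 0.
First-step equations for the other states:
  h_S1 = 1 + 1/5*h_S0 + 11/15*h_S1 + 1/15*h_S2
  h_S2 = 1 + 7/15*h_S0 + 7/15*h_S1 + 1/15*h_S2

Substituting h_S0 = 0 and rearranging gives the linear system (I - Q) h = 1:
  [4/15, -1/15] . (h_S1, h_S2) = 1
  [-7/15, 14/15] . (h_S1, h_S2) = 1

Solving yields:
  h_S1 = 225/49
  h_S2 = 165/49

Starting state is S1, so the expected hitting time is h_S1 = 225/49.

Answer: 225/49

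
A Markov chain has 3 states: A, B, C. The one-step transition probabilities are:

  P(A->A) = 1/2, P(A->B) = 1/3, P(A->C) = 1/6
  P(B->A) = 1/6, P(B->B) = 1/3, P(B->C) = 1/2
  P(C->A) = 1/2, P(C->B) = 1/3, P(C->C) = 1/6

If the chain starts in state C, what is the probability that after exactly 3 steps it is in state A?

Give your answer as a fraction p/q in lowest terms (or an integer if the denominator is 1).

Computing P^3 by repeated multiplication:
P^1 =
  A: [1/2, 1/3, 1/6]
  B: [1/6, 1/3, 1/2]
  C: [1/2, 1/3, 1/6]
P^2 =
  A: [7/18, 1/3, 5/18]
  B: [7/18, 1/3, 5/18]
  C: [7/18, 1/3, 5/18]
P^3 =
  A: [7/18, 1/3, 5/18]
  B: [7/18, 1/3, 5/18]
  C: [7/18, 1/3, 5/18]

(P^3)[C -> A] = 7/18

Answer: 7/18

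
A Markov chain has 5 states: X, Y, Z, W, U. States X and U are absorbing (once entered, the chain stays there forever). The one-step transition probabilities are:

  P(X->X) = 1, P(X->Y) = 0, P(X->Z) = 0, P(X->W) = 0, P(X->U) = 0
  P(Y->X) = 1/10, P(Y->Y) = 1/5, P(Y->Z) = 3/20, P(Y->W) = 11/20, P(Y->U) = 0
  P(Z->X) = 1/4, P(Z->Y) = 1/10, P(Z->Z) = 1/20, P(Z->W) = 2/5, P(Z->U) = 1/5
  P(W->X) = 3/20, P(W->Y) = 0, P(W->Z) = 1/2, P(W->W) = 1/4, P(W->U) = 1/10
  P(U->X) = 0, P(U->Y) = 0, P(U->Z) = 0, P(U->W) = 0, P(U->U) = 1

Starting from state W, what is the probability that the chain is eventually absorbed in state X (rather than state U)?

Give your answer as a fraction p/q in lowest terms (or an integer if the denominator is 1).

Answer: 289/495

Derivation:
Let a_i = P(absorbed in X | start in state i).
Boundary conditions: a_X = 1, a_U = 0.
For each transient state i, a_i = sum_j P(i->j) * a_j:
  a_Y = 1/10*a_X + 1/5*a_Y + 3/20*a_Z + 11/20*a_W + 0*a_U
  a_Z = 1/4*a_X + 1/10*a_Y + 1/20*a_Z + 2/5*a_W + 1/5*a_U
  a_W = 3/20*a_X + 0*a_Y + 1/2*a_Z + 1/4*a_W + 1/10*a_U

Substituting a_X = 1 and a_U = 0, rearrange to (I - Q) a = r where r[i] = P(i -> X):
  [4/5, -3/20, -11/20] . (a_Y, a_Z, a_W) = 1/10
  [-1/10, 19/20, -2/5] . (a_Y, a_Z, a_W) = 1/4
  [0, -1/2, 3/4] . (a_Y, a_Z, a_W) = 3/20

Solving yields:
  a_Y = 314/495
  a_Z = 19/33
  a_W = 289/495

Starting state is W, so the absorption probability is a_W = 289/495.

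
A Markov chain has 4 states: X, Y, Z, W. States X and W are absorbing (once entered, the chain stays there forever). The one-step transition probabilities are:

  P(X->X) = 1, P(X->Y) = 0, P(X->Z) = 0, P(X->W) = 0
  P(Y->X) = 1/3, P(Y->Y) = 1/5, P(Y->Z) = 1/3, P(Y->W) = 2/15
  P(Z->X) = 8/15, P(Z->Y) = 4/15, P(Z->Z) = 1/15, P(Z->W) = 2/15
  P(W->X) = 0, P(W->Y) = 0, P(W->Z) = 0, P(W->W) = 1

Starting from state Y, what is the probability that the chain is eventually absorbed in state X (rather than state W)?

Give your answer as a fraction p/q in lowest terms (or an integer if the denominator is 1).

Answer: 55/74

Derivation:
Let a_i = P(absorbed in X | start in state i).
Boundary conditions: a_X = 1, a_W = 0.
For each transient state i, a_i = sum_j P(i->j) * a_j:
  a_Y = 1/3*a_X + 1/5*a_Y + 1/3*a_Z + 2/15*a_W
  a_Z = 8/15*a_X + 4/15*a_Y + 1/15*a_Z + 2/15*a_W

Substituting a_X = 1 and a_W = 0, rearrange to (I - Q) a = r where r[i] = P(i -> X):
  [4/5, -1/3] . (a_Y, a_Z) = 1/3
  [-4/15, 14/15] . (a_Y, a_Z) = 8/15

Solving yields:
  a_Y = 55/74
  a_Z = 29/37

Starting state is Y, so the absorption probability is a_Y = 55/74.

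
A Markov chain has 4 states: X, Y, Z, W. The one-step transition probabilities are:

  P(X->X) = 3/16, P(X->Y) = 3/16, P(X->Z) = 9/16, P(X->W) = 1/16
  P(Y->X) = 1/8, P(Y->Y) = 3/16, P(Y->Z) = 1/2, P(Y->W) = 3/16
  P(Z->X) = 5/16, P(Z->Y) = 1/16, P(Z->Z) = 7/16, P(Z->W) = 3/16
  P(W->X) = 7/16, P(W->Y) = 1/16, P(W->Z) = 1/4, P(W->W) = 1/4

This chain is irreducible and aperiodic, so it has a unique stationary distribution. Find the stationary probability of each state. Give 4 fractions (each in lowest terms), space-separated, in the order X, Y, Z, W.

The stationary distribution satisfies pi = pi * P, i.e.:
  pi_X = 3/16*pi_X + 1/8*pi_Y + 5/16*pi_Z + 7/16*pi_W
  pi_Y = 3/16*pi_X + 3/16*pi_Y + 1/16*pi_Z + 1/16*pi_W
  pi_Z = 9/16*pi_X + 1/2*pi_Y + 7/16*pi_Z + 1/4*pi_W
  pi_W = 1/16*pi_X + 3/16*pi_Y + 3/16*pi_Z + 1/4*pi_W
with normalization: pi_X + pi_Y + pi_Z + pi_W = 1.

Using the first 3 balance equations plus normalization, the linear system A*pi = b is:
  [-13/16, 1/8, 5/16, 7/16] . pi = 0
  [3/16, -13/16, 1/16, 1/16] . pi = 0
  [9/16, 1/2, -9/16, 1/4] . pi = 0
  [1, 1, 1, 1] . pi = 1

Solving yields:
  pi_X = 1089/3926
  pi_Y = 218/1963
  pi_Z = 1761/3926
  pi_W = 320/1963

Verification (pi * P):
  1089/3926*3/16 + 218/1963*1/8 + 1761/3926*5/16 + 320/1963*7/16 = 1089/3926 = pi_X  (ok)
  1089/3926*3/16 + 218/1963*3/16 + 1761/3926*1/16 + 320/1963*1/16 = 218/1963 = pi_Y  (ok)
  1089/3926*9/16 + 218/1963*1/2 + 1761/3926*7/16 + 320/1963*1/4 = 1761/3926 = pi_Z  (ok)
  1089/3926*1/16 + 218/1963*3/16 + 1761/3926*3/16 + 320/1963*1/4 = 320/1963 = pi_W  (ok)

Answer: 1089/3926 218/1963 1761/3926 320/1963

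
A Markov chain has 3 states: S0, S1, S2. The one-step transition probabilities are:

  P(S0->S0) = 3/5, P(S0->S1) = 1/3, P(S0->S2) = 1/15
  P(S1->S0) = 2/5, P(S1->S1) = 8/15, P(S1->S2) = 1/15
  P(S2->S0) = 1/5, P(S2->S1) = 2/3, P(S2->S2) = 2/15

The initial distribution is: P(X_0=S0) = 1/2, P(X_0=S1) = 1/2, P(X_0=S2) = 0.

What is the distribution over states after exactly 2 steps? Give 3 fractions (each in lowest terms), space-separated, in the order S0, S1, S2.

Propagating the distribution step by step (d_{t+1} = d_t * P):
d_0 = (S0=1/2, S1=1/2, S2=0)
  d_1[S0] = 1/2*3/5 + 1/2*2/5 + 0*1/5 = 1/2
  d_1[S1] = 1/2*1/3 + 1/2*8/15 + 0*2/3 = 13/30
  d_1[S2] = 1/2*1/15 + 1/2*1/15 + 0*2/15 = 1/15
d_1 = (S0=1/2, S1=13/30, S2=1/15)
  d_2[S0] = 1/2*3/5 + 13/30*2/5 + 1/15*1/5 = 73/150
  d_2[S1] = 1/2*1/3 + 13/30*8/15 + 1/15*2/3 = 199/450
  d_2[S2] = 1/2*1/15 + 13/30*1/15 + 1/15*2/15 = 16/225
d_2 = (S0=73/150, S1=199/450, S2=16/225)

Answer: 73/150 199/450 16/225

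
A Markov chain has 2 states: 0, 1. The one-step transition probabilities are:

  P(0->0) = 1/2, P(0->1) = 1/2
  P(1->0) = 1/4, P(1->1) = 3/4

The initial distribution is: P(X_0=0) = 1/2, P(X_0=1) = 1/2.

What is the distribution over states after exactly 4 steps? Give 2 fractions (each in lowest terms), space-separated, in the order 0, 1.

Answer: 171/512 341/512

Derivation:
Propagating the distribution step by step (d_{t+1} = d_t * P):
d_0 = (0=1/2, 1=1/2)
  d_1[0] = 1/2*1/2 + 1/2*1/4 = 3/8
  d_1[1] = 1/2*1/2 + 1/2*3/4 = 5/8
d_1 = (0=3/8, 1=5/8)
  d_2[0] = 3/8*1/2 + 5/8*1/4 = 11/32
  d_2[1] = 3/8*1/2 + 5/8*3/4 = 21/32
d_2 = (0=11/32, 1=21/32)
  d_3[0] = 11/32*1/2 + 21/32*1/4 = 43/128
  d_3[1] = 11/32*1/2 + 21/32*3/4 = 85/128
d_3 = (0=43/128, 1=85/128)
  d_4[0] = 43/128*1/2 + 85/128*1/4 = 171/512
  d_4[1] = 43/128*1/2 + 85/128*3/4 = 341/512
d_4 = (0=171/512, 1=341/512)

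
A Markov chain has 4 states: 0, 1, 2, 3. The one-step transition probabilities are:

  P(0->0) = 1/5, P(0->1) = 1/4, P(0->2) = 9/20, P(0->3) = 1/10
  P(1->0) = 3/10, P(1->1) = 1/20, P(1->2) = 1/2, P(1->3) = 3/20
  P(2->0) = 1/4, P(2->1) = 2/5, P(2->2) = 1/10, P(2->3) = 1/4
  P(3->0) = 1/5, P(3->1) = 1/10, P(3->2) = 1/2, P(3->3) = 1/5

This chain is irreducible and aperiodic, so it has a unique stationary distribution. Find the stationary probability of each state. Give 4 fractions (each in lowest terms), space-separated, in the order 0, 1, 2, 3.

Answer: 2794/11625 888/3875 4052/11625 141/775

Derivation:
The stationary distribution satisfies pi = pi * P, i.e.:
  pi_0 = 1/5*pi_0 + 3/10*pi_1 + 1/4*pi_2 + 1/5*pi_3
  pi_1 = 1/4*pi_0 + 1/20*pi_1 + 2/5*pi_2 + 1/10*pi_3
  pi_2 = 9/20*pi_0 + 1/2*pi_1 + 1/10*pi_2 + 1/2*pi_3
  pi_3 = 1/10*pi_0 + 3/20*pi_1 + 1/4*pi_2 + 1/5*pi_3
with normalization: pi_0 + pi_1 + pi_2 + pi_3 = 1.

Using the first 3 balance equations plus normalization, the linear system A*pi = b is:
  [-4/5, 3/10, 1/4, 1/5] . pi = 0
  [1/4, -19/20, 2/5, 1/10] . pi = 0
  [9/20, 1/2, -9/10, 1/2] . pi = 0
  [1, 1, 1, 1] . pi = 1

Solving yields:
  pi_0 = 2794/11625
  pi_1 = 888/3875
  pi_2 = 4052/11625
  pi_3 = 141/775

Verification (pi * P):
  2794/11625*1/5 + 888/3875*3/10 + 4052/11625*1/4 + 141/775*1/5 = 2794/11625 = pi_0  (ok)
  2794/11625*1/4 + 888/3875*1/20 + 4052/11625*2/5 + 141/775*1/10 = 888/3875 = pi_1  (ok)
  2794/11625*9/20 + 888/3875*1/2 + 4052/11625*1/10 + 141/775*1/2 = 4052/11625 = pi_2  (ok)
  2794/11625*1/10 + 888/3875*3/20 + 4052/11625*1/4 + 141/775*1/5 = 141/775 = pi_3  (ok)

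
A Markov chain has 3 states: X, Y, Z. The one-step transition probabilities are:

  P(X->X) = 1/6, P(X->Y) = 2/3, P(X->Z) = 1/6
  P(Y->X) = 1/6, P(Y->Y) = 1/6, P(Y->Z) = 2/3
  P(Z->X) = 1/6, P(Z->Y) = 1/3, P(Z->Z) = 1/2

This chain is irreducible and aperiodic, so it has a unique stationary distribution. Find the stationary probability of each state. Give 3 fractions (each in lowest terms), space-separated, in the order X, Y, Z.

The stationary distribution satisfies pi = pi * P, i.e.:
  pi_X = 1/6*pi_X + 1/6*pi_Y + 1/6*pi_Z
  pi_Y = 2/3*pi_X + 1/6*pi_Y + 1/3*pi_Z
  pi_Z = 1/6*pi_X + 2/3*pi_Y + 1/2*pi_Z
with normalization: pi_X + pi_Y + pi_Z = 1.

Using the first 2 balance equations plus normalization, the linear system A*pi = b is:
  [-5/6, 1/6, 1/6] . pi = 0
  [2/3, -5/6, 1/3] . pi = 0
  [1, 1, 1] . pi = 1

Solving yields:
  pi_X = 1/6
  pi_Y = 1/3
  pi_Z = 1/2

Verification (pi * P):
  1/6*1/6 + 1/3*1/6 + 1/2*1/6 = 1/6 = pi_X  (ok)
  1/6*2/3 + 1/3*1/6 + 1/2*1/3 = 1/3 = pi_Y  (ok)
  1/6*1/6 + 1/3*2/3 + 1/2*1/2 = 1/2 = pi_Z  (ok)

Answer: 1/6 1/3 1/2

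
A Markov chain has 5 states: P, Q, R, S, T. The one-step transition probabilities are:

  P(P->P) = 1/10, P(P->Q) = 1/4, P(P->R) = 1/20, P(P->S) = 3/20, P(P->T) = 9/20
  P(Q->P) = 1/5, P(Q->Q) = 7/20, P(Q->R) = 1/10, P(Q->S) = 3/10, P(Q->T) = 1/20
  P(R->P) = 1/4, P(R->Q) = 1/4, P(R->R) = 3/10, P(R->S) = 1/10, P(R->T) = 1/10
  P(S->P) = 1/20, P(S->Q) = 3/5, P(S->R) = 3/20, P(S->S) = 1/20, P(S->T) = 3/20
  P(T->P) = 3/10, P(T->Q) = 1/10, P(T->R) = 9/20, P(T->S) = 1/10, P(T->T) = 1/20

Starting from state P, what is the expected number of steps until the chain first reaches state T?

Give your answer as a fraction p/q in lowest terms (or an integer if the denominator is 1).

Answer: 7085/1543

Derivation:
Let h_i = expected steps to first reach T from state i.
Boundary: h_T = 0.
First-step equations for the other states:
  h_P = 1 + 1/10*h_P + 1/4*h_Q + 1/20*h_R + 3/20*h_S + 9/20*h_T
  h_Q = 1 + 1/5*h_P + 7/20*h_Q + 1/10*h_R + 3/10*h_S + 1/20*h_T
  h_R = 1 + 1/4*h_P + 1/4*h_Q + 3/10*h_R + 1/10*h_S + 1/10*h_T
  h_S = 1 + 1/20*h_P + 3/5*h_Q + 3/20*h_R + 1/20*h_S + 3/20*h_T

Substituting h_T = 0 and rearranging gives the linear system (I - Q) h = 1:
  [9/10, -1/4, -1/20, -3/20] . (h_P, h_Q, h_R, h_S) = 1
  [-1/5, 13/20, -1/10, -3/10] . (h_P, h_Q, h_R, h_S) = 1
  [-1/4, -1/4, 7/10, -1/10] . (h_P, h_Q, h_R, h_S) = 1
  [-1/20, -3/5, -3/20, 19/20] . (h_P, h_Q, h_R, h_S) = 1

Solving yields:
  h_P = 7085/1543
  h_Q = 10980/1543
  h_R = 40645/6172
  h_S = 42145/6172

Starting state is P, so the expected hitting time is h_P = 7085/1543.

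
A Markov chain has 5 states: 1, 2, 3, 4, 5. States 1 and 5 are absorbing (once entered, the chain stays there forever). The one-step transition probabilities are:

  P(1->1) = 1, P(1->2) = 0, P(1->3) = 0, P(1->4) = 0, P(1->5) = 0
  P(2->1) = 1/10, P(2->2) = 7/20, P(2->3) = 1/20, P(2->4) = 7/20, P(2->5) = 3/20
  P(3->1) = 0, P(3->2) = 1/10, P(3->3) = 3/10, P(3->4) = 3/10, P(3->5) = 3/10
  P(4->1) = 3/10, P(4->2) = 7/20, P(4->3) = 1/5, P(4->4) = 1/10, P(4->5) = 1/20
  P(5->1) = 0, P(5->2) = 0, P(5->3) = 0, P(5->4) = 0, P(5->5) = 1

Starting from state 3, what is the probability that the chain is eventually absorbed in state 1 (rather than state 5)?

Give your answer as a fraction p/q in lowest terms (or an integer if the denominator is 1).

Let a_i = P(absorbed in 1 | start in state i).
Boundary conditions: a_1 = 1, a_5 = 0.
For each transient state i, a_i = sum_j P(i->j) * a_j:
  a_2 = 1/10*a_1 + 7/20*a_2 + 1/20*a_3 + 7/20*a_4 + 3/20*a_5
  a_3 = 0*a_1 + 1/10*a_2 + 3/10*a_3 + 3/10*a_4 + 3/10*a_5
  a_4 = 3/10*a_1 + 7/20*a_2 + 1/5*a_3 + 1/10*a_4 + 1/20*a_5

Substituting a_1 = 1 and a_5 = 0, rearrange to (I - Q) a = r where r[i] = P(i -> 1):
  [13/20, -1/20, -7/20] . (a_2, a_3, a_4) = 1/10
  [-1/10, 7/10, -3/10] . (a_2, a_3, a_4) = 0
  [-7/20, -1/5, 9/10] . (a_2, a_3, a_4) = 3/10

Solving yields:
  a_2 = 135/268
  a_3 = 177/536
  a_4 = 323/536

Starting state is 3, so the absorption probability is a_3 = 177/536.

Answer: 177/536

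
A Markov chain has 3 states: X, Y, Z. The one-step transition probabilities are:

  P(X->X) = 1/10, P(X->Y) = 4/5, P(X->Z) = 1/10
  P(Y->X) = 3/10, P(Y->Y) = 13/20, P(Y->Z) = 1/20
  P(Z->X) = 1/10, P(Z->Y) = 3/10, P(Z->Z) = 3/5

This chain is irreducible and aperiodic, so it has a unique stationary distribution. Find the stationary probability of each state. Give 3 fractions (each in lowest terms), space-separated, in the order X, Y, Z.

The stationary distribution satisfies pi = pi * P, i.e.:
  pi_X = 1/10*pi_X + 3/10*pi_Y + 1/10*pi_Z
  pi_Y = 4/5*pi_X + 13/20*pi_Y + 3/10*pi_Z
  pi_Z = 1/10*pi_X + 1/20*pi_Y + 3/5*pi_Z
with normalization: pi_X + pi_Y + pi_Z = 1.

Using the first 2 balance equations plus normalization, the linear system A*pi = b is:
  [-9/10, 3/10, 1/10] . pi = 0
  [4/5, -7/20, 3/10] . pi = 0
  [1, 1, 1] . pi = 1

Solving yields:
  pi_X = 5/22
  pi_Y = 7/11
  pi_Z = 3/22

Verification (pi * P):
  5/22*1/10 + 7/11*3/10 + 3/22*1/10 = 5/22 = pi_X  (ok)
  5/22*4/5 + 7/11*13/20 + 3/22*3/10 = 7/11 = pi_Y  (ok)
  5/22*1/10 + 7/11*1/20 + 3/22*3/5 = 3/22 = pi_Z  (ok)

Answer: 5/22 7/11 3/22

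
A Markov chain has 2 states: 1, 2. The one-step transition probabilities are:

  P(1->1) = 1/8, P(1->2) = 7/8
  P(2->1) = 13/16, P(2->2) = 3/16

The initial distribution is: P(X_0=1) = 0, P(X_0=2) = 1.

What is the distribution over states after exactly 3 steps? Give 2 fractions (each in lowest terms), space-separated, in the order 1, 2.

Answer: 2613/4096 1483/4096

Derivation:
Propagating the distribution step by step (d_{t+1} = d_t * P):
d_0 = (1=0, 2=1)
  d_1[1] = 0*1/8 + 1*13/16 = 13/16
  d_1[2] = 0*7/8 + 1*3/16 = 3/16
d_1 = (1=13/16, 2=3/16)
  d_2[1] = 13/16*1/8 + 3/16*13/16 = 65/256
  d_2[2] = 13/16*7/8 + 3/16*3/16 = 191/256
d_2 = (1=65/256, 2=191/256)
  d_3[1] = 65/256*1/8 + 191/256*13/16 = 2613/4096
  d_3[2] = 65/256*7/8 + 191/256*3/16 = 1483/4096
d_3 = (1=2613/4096, 2=1483/4096)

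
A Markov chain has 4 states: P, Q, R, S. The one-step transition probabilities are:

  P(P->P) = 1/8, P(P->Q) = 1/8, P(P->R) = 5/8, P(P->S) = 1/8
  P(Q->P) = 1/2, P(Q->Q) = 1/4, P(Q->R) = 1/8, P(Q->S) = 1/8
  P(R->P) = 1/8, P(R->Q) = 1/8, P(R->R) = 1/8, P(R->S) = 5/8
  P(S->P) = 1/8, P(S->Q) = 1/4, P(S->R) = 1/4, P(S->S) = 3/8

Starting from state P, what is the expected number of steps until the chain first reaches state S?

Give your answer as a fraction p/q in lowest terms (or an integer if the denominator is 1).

Answer: 42/13

Derivation:
Let h_i = expected steps to first reach S from state i.
Boundary: h_S = 0.
First-step equations for the other states:
  h_P = 1 + 1/8*h_P + 1/8*h_Q + 5/8*h_R + 1/8*h_S
  h_Q = 1 + 1/2*h_P + 1/4*h_Q + 1/8*h_R + 1/8*h_S
  h_R = 1 + 1/8*h_P + 1/8*h_Q + 1/8*h_R + 5/8*h_S

Substituting h_S = 0 and rearranging gives the linear system (I - Q) h = 1:
  [7/8, -1/8, -5/8] . (h_P, h_Q, h_R) = 1
  [-1/2, 3/4, -1/8] . (h_P, h_Q, h_R) = 1
  [-1/8, -1/8, 7/8] . (h_P, h_Q, h_R) = 1

Solving yields:
  h_P = 42/13
  h_Q = 50/13
  h_R = 28/13

Starting state is P, so the expected hitting time is h_P = 42/13.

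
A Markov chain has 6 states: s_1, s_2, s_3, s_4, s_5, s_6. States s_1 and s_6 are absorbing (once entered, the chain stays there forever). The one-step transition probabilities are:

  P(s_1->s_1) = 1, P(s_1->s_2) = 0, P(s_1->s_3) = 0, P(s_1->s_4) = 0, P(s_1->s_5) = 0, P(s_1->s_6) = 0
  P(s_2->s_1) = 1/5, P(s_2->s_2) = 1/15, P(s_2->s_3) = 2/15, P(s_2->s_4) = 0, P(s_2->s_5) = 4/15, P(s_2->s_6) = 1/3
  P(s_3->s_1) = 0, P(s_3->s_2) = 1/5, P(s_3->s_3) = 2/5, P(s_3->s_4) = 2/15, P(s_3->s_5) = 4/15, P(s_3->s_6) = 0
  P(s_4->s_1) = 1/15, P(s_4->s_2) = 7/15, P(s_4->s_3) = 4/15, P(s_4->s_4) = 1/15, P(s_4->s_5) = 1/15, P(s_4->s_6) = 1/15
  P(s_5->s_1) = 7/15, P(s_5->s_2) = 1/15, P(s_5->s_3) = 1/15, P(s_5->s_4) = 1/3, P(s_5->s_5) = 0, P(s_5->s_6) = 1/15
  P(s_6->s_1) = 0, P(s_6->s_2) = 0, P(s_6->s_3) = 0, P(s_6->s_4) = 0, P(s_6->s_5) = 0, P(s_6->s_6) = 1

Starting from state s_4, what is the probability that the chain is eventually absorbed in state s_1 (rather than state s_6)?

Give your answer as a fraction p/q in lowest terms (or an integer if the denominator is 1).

Answer: 3321/5992

Derivation:
Let a_i = P(absorbed in s_1 | start in state i).
Boundary conditions: a_s_1 = 1, a_s_6 = 0.
For each transient state i, a_i = sum_j P(i->j) * a_j:
  a_s_2 = 1/5*a_s_1 + 1/15*a_s_2 + 2/15*a_s_3 + 0*a_s_4 + 4/15*a_s_5 + 1/3*a_s_6
  a_s_3 = 0*a_s_1 + 1/5*a_s_2 + 2/5*a_s_3 + 2/15*a_s_4 + 4/15*a_s_5 + 0*a_s_6
  a_s_4 = 1/15*a_s_1 + 7/15*a_s_2 + 4/15*a_s_3 + 1/15*a_s_4 + 1/15*a_s_5 + 1/15*a_s_6
  a_s_5 = 7/15*a_s_1 + 1/15*a_s_2 + 1/15*a_s_3 + 1/3*a_s_4 + 0*a_s_5 + 1/15*a_s_6

Substituting a_s_1 = 1 and a_s_6 = 0, rearrange to (I - Q) a = r where r[i] = P(i -> s_1):
  [14/15, -2/15, 0, -4/15] . (a_s_2, a_s_3, a_s_4, a_s_5) = 1/5
  [-1/5, 3/5, -2/15, -4/15] . (a_s_2, a_s_3, a_s_4, a_s_5) = 0
  [-7/15, -4/15, 14/15, -1/15] . (a_s_2, a_s_3, a_s_4, a_s_5) = 1/15
  [-1/15, -1/15, -1/3, 1] . (a_s_2, a_s_3, a_s_4, a_s_5) = 7/15

Solving yields:
  a_s_2 = 3055/5992
  a_s_3 = 3691/5992
  a_s_4 = 3321/5992
  a_s_5 = 4353/5992

Starting state is s_4, so the absorption probability is a_s_4 = 3321/5992.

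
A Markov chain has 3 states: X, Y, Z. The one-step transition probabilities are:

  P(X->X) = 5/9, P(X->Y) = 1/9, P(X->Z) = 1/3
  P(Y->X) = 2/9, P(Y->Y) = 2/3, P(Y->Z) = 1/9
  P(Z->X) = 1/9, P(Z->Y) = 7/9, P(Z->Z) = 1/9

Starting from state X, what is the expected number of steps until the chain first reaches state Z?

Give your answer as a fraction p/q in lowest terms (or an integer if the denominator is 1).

Answer: 18/5

Derivation:
Let h_i = expected steps to first reach Z from state i.
Boundary: h_Z = 0.
First-step equations for the other states:
  h_X = 1 + 5/9*h_X + 1/9*h_Y + 1/3*h_Z
  h_Y = 1 + 2/9*h_X + 2/3*h_Y + 1/9*h_Z

Substituting h_Z = 0 and rearranging gives the linear system (I - Q) h = 1:
  [4/9, -1/9] . (h_X, h_Y) = 1
  [-2/9, 1/3] . (h_X, h_Y) = 1

Solving yields:
  h_X = 18/5
  h_Y = 27/5

Starting state is X, so the expected hitting time is h_X = 18/5.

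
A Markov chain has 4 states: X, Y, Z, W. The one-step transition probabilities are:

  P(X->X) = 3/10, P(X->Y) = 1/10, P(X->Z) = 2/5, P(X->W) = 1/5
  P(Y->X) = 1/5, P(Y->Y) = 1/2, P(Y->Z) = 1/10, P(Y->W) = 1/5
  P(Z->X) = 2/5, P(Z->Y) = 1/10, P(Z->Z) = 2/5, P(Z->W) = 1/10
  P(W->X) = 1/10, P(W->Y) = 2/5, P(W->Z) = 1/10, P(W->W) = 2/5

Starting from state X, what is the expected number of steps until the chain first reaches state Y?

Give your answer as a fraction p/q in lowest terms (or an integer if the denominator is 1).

Answer: 154/25

Derivation:
Let h_i = expected steps to first reach Y from state i.
Boundary: h_Y = 0.
First-step equations for the other states:
  h_X = 1 + 3/10*h_X + 1/10*h_Y + 2/5*h_Z + 1/5*h_W
  h_Z = 1 + 2/5*h_X + 1/10*h_Y + 2/5*h_Z + 1/10*h_W
  h_W = 1 + 1/10*h_X + 2/5*h_Y + 1/10*h_Z + 2/5*h_W

Substituting h_Y = 0 and rearranging gives the linear system (I - Q) h = 1:
  [7/10, -2/5, -1/5] . (h_X, h_Z, h_W) = 1
  [-2/5, 3/5, -1/10] . (h_X, h_Z, h_W) = 1
  [-1/10, -1/10, 3/5] . (h_X, h_Z, h_W) = 1

Solving yields:
  h_X = 154/25
  h_Z = 32/5
  h_W = 94/25

Starting state is X, so the expected hitting time is h_X = 154/25.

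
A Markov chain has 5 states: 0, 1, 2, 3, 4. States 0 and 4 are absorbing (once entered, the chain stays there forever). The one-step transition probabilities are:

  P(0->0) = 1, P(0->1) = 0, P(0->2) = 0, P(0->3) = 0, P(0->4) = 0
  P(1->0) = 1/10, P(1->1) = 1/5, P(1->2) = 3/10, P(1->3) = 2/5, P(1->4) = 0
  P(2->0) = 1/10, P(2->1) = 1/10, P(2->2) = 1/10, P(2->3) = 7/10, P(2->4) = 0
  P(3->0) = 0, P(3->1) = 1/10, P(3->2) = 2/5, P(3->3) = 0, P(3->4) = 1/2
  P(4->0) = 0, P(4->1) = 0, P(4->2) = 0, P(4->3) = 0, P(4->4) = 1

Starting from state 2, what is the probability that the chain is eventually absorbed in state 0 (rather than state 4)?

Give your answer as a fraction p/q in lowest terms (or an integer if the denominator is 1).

Answer: 31/131

Derivation:
Let a_i = P(absorbed in 0 | start in state i).
Boundary conditions: a_0 = 1, a_4 = 0.
For each transient state i, a_i = sum_j P(i->j) * a_j:
  a_1 = 1/10*a_0 + 1/5*a_1 + 3/10*a_2 + 2/5*a_3 + 0*a_4
  a_2 = 1/10*a_0 + 1/10*a_1 + 1/10*a_2 + 7/10*a_3 + 0*a_4
  a_3 = 0*a_0 + 1/10*a_1 + 2/5*a_2 + 0*a_3 + 1/2*a_4

Substituting a_0 = 1 and a_4 = 0, rearrange to (I - Q) a = r where r[i] = P(i -> 0):
  [4/5, -3/10, -2/5] . (a_1, a_2, a_3) = 1/10
  [-1/10, 9/10, -7/10] . (a_1, a_2, a_3) = 1/10
  [-1/10, -2/5, 1] . (a_1, a_2, a_3) = 0

Solving yields:
  a_1 = 36/131
  a_2 = 31/131
  a_3 = 16/131

Starting state is 2, so the absorption probability is a_2 = 31/131.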